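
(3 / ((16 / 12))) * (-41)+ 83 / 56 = -5083 / 56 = -90.77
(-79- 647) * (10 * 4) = -29040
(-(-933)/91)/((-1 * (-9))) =311/273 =1.14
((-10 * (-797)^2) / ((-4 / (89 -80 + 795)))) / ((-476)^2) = 638385045 / 113288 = 5635.06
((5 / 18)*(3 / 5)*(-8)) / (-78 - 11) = 4 / 267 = 0.01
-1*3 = -3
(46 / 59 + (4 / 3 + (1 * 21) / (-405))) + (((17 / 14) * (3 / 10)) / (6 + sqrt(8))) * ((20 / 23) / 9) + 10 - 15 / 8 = 732033367 / 71812440 - 17 * sqrt(2) / 6762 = 10.19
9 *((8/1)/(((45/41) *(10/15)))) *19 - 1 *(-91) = 9803/5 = 1960.60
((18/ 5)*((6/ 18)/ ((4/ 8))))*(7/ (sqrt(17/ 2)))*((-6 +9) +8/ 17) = 4956*sqrt(34)/ 1445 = 20.00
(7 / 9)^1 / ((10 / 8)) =28 / 45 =0.62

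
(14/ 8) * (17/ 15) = 119/ 60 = 1.98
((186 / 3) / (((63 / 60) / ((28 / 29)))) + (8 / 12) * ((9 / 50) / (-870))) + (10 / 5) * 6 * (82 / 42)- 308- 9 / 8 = -139269209 / 609000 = -228.69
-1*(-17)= 17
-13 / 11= -1.18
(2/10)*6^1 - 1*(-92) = 466/5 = 93.20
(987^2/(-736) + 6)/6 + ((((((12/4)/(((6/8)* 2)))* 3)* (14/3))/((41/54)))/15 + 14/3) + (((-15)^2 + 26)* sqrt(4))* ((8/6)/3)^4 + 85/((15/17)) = -191162319607/1979847360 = -96.55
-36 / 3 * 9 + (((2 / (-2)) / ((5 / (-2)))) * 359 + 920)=4778 / 5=955.60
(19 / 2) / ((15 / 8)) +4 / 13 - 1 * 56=-9872 / 195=-50.63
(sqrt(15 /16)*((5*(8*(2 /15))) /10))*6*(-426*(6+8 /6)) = -12496*sqrt(15) /5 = -9679.36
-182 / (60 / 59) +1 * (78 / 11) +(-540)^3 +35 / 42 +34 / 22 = -25981587967 / 165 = -157464169.50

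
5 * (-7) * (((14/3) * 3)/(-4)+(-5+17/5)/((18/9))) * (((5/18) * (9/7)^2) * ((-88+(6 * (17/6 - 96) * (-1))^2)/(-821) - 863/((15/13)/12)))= -14862797307/22988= -646545.91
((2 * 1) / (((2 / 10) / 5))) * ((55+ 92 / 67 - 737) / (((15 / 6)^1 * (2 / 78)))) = -35569560 / 67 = -530888.96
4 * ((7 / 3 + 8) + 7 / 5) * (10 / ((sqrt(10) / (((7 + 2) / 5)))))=2112 * sqrt(10) / 25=267.15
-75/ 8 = -9.38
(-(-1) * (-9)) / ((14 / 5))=-45 / 14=-3.21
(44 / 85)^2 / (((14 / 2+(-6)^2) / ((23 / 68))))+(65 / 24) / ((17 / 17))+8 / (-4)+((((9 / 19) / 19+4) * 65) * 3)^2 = 10175773282817125003 / 16518890483400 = 616008.28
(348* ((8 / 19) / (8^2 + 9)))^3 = 21577826304 / 2668267603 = 8.09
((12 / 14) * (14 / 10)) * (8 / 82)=24 / 205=0.12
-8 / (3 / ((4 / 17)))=-32 / 51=-0.63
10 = 10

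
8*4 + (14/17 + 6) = 660/17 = 38.82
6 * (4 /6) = 4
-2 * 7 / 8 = -7 / 4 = -1.75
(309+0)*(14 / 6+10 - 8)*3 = 4017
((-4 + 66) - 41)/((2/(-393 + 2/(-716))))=-2954595/716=-4126.53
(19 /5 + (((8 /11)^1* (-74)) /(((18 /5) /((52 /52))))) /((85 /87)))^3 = -33576349395581 /22069810125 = -1521.37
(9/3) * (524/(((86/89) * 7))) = 69954/301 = 232.41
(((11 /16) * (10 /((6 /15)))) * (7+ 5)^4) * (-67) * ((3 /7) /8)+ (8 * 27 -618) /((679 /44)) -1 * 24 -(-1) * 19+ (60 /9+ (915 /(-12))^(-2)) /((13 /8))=-3151294085116439 /2463395025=-1279248.38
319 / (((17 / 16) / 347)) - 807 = 1757369 / 17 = 103374.65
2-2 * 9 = -16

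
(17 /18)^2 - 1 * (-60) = 19729 /324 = 60.89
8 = 8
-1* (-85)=85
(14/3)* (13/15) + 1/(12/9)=863/180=4.79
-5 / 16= -0.31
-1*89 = -89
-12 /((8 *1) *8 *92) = -3 /1472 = -0.00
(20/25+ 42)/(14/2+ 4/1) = 214/55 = 3.89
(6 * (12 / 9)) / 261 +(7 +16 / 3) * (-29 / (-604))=98183 / 157644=0.62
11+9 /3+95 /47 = 753 /47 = 16.02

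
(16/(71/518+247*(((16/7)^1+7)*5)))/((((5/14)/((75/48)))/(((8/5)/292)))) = 14504/433650733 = 0.00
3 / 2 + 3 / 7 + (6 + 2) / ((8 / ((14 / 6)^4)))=35801 / 1134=31.57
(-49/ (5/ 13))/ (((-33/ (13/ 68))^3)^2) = -3074677333/ 638420934922800353280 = -0.00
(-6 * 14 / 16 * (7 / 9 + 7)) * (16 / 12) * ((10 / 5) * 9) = -980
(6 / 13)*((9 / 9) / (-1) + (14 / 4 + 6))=3.92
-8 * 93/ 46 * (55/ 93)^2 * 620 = -242000/ 69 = -3507.25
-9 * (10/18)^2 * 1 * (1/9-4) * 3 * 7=6125/27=226.85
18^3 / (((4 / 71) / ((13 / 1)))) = 1345734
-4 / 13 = -0.31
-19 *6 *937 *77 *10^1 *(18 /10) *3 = -444149244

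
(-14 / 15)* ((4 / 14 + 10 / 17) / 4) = -52 / 255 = -0.20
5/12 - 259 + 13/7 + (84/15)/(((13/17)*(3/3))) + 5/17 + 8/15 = -7690931/30940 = -248.58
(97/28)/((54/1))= 97/1512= 0.06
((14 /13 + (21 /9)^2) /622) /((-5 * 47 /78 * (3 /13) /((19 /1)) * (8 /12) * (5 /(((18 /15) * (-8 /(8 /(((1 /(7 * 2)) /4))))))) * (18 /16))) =26923 /16444125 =0.00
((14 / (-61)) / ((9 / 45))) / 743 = -70 / 45323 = -0.00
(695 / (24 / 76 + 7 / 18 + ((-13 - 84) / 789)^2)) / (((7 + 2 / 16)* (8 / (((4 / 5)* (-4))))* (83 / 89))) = -27382070368 / 471087831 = -58.13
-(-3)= 3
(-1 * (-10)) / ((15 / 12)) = 8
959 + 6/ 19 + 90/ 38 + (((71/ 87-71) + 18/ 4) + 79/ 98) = 72638630/ 80997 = 896.81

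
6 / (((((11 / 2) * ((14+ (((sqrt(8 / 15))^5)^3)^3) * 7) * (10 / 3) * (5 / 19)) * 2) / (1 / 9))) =63814629157225045076094147589174099266529083251953125 / 90516013462484758588620912792387088901800515068870541226 - 2097833467867258386854707200000000000000000000 * sqrt(30) / 316806047118696655060173194773354811156301802741046894291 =0.00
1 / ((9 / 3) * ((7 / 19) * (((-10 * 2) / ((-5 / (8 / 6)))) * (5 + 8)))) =19 / 1456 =0.01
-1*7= -7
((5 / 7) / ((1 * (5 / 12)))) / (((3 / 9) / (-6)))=-216 / 7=-30.86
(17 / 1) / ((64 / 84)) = 357 / 16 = 22.31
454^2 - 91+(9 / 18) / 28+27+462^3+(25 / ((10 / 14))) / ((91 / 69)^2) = 935205982129 / 9464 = 98817200.14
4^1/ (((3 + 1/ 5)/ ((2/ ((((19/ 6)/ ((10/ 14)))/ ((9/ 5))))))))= 1.02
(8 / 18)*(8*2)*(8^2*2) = 8192 / 9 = 910.22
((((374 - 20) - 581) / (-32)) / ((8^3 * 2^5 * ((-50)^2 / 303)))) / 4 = 0.00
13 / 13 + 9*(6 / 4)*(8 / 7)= 115 / 7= 16.43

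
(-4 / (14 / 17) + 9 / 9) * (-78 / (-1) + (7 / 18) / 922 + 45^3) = -648687855 / 1844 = -351783.00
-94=-94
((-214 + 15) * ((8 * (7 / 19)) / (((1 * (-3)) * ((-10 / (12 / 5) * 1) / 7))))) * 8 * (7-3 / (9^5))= -34393415168 / 1869885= -18393.33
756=756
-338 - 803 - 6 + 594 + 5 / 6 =-3313 / 6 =-552.17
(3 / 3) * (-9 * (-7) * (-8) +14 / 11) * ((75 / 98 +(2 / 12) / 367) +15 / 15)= -75256190 / 84777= -887.70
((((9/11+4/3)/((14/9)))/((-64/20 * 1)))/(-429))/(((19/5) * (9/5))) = 8875/60252192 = 0.00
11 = 11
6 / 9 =2 / 3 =0.67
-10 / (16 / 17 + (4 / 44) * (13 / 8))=-14960 / 1629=-9.18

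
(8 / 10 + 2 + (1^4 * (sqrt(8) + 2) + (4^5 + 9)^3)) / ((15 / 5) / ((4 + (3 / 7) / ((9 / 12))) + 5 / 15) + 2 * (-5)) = -567686015027 / 4835 - 206 * sqrt(2) / 967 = -117411792.45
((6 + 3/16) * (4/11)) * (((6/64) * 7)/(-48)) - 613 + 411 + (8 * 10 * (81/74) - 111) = -17084699/75776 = -225.46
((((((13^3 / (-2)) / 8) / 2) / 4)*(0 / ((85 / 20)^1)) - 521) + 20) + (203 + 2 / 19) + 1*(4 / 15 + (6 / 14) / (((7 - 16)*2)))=-395877 / 1330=-297.65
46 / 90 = 23 / 45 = 0.51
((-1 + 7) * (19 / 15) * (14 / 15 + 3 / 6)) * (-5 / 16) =-817 / 240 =-3.40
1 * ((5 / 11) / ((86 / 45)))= 225 / 946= 0.24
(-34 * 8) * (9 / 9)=-272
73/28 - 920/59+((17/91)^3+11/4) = -909626381/88921378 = -10.23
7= 7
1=1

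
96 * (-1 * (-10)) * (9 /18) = 480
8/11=0.73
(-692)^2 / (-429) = -478864 / 429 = -1116.23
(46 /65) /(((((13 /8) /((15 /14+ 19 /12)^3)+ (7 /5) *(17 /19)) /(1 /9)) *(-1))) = -9692281558 /165105386901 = -0.06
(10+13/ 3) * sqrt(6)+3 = 3+43 * sqrt(6)/ 3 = 38.11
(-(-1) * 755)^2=570025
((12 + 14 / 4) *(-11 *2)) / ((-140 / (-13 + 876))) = 294283 / 140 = 2102.02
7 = 7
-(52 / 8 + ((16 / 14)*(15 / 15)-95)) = 1223 / 14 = 87.36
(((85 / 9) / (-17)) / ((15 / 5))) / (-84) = 5 / 2268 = 0.00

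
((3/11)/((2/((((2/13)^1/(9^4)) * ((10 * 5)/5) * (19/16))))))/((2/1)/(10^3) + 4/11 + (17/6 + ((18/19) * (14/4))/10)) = 225625/20978798958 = 0.00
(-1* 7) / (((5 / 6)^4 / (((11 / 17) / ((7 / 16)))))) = -228096 / 10625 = -21.47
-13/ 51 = -0.25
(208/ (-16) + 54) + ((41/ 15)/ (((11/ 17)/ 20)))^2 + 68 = 7246.69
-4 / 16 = -1 / 4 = -0.25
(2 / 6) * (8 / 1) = 8 / 3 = 2.67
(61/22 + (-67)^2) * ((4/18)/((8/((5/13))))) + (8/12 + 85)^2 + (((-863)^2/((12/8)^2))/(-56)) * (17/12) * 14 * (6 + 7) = -46845706961/30888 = -1516631.28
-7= -7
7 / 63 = 1 / 9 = 0.11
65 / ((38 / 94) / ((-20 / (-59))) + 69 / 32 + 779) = 488800 / 5883263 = 0.08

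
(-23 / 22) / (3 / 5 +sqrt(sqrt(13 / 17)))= -23 / (22*(3 / 5 +13^(1 / 4)*17^(3 / 4) / 17))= -0.68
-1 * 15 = -15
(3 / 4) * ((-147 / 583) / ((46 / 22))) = -0.09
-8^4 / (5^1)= -4096 / 5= -819.20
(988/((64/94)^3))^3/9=16864426665281097840041/4947802324992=3408468155.67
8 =8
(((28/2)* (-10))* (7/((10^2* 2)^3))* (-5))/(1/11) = 539/80000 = 0.01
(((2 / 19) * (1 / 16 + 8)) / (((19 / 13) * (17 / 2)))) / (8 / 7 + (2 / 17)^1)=3913 / 72200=0.05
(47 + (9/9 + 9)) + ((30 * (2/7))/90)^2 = 25141/441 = 57.01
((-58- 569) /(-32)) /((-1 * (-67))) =627 /2144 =0.29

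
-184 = -184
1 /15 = 0.07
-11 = -11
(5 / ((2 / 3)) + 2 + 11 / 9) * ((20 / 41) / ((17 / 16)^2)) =4.63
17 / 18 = 0.94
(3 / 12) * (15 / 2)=15 / 8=1.88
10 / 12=5 / 6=0.83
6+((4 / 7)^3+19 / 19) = 2465 / 343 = 7.19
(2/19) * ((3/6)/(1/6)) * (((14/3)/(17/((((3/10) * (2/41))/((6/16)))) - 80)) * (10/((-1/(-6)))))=2688/10811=0.25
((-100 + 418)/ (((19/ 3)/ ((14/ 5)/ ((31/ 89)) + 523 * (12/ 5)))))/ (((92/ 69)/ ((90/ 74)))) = 1260866979/ 21793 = 57856.51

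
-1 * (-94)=94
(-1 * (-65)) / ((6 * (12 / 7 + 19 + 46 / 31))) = 14105 / 28902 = 0.49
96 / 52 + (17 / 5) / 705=84821 / 45825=1.85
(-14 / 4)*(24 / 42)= -2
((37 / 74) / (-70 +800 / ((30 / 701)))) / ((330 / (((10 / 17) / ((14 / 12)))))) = 3 / 73133830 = 0.00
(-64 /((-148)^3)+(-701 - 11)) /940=-7212987 /9522764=-0.76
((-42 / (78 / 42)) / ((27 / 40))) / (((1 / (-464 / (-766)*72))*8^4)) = -7105 / 19916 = -0.36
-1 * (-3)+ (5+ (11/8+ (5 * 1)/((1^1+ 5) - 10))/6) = 385/48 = 8.02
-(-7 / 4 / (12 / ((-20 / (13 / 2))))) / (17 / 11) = -385 / 1326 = -0.29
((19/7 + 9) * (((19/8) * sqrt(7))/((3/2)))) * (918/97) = 119187 * sqrt(7)/679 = 464.42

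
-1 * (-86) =86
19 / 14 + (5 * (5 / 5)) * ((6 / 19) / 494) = 89377 / 65702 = 1.36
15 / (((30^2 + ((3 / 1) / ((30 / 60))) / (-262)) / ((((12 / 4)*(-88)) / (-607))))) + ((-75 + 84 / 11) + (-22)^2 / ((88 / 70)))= 83349500662 / 262399423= 317.64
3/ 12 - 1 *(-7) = 29/ 4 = 7.25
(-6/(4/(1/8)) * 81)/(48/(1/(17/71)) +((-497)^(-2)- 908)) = 60023187/3543124912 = 0.02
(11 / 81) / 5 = 11 / 405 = 0.03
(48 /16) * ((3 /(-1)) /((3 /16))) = -48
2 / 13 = 0.15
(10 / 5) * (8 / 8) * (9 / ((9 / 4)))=8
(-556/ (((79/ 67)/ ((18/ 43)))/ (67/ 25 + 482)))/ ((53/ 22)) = -178747463664/ 4501025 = -39712.61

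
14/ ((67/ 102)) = 1428/ 67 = 21.31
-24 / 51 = -8 / 17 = -0.47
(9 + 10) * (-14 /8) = -133 /4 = -33.25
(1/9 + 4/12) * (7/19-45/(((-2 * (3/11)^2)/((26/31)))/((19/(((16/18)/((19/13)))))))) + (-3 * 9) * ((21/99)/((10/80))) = 405495493/116622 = 3477.01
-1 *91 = -91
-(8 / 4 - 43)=41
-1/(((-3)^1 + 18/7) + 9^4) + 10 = 459233/45924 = 10.00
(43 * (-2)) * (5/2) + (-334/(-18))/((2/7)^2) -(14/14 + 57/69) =8677/828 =10.48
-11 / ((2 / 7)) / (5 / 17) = -1309 / 10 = -130.90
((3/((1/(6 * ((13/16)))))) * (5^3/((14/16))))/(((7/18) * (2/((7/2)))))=131625/14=9401.79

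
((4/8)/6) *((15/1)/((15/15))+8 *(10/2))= 55/12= 4.58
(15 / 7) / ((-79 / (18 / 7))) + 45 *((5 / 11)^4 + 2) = 5205696795 / 56675311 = 91.85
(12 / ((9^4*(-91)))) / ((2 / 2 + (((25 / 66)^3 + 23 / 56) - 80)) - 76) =21296 / 163740043701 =0.00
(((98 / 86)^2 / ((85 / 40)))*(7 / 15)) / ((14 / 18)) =57624 / 157165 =0.37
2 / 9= 0.22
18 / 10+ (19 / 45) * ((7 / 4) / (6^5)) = 1.80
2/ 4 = 1/ 2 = 0.50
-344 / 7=-49.14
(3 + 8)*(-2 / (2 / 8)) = -88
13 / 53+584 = 30965 / 53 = 584.25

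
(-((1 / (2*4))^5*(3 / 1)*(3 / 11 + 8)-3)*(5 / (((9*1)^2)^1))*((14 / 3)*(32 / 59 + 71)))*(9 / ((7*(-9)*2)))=-281679055 / 63799296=-4.42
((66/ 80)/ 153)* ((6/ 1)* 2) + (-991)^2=166953781/ 170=982081.06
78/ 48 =13/ 8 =1.62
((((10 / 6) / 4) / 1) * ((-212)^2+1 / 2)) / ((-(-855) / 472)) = 93043 / 9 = 10338.11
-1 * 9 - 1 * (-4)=-5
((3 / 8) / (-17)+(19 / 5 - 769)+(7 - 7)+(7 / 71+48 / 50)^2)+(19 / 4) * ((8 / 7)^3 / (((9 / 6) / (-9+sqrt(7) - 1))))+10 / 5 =-356860469163271 / 440911065000+4864 * sqrt(7) / 1029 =-796.86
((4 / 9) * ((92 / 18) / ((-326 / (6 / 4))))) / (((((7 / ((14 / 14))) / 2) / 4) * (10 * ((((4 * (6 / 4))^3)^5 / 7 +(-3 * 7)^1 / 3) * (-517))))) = 184 / 5349099442195100295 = 0.00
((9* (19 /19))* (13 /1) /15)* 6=234 /5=46.80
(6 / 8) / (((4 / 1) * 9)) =1 / 48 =0.02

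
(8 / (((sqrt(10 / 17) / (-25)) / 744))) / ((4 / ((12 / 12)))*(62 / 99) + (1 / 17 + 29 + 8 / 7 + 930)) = -10956330*sqrt(170) / 708853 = -201.53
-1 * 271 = -271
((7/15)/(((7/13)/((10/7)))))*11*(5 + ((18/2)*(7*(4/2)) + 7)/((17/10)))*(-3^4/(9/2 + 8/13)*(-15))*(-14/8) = -1065346425/2261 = -471183.74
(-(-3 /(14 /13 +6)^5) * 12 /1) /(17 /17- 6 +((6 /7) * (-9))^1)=-23391459 /146645638912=-0.00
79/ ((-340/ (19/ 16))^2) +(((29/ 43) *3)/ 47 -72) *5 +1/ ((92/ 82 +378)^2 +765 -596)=-208210011968419364157/ 578708708154265600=-359.78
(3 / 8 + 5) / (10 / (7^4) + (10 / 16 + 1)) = 103243 / 31293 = 3.30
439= 439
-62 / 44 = -31 / 22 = -1.41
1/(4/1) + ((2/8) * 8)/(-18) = 5/36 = 0.14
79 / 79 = 1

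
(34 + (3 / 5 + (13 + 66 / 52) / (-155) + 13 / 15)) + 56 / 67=29331533 / 810030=36.21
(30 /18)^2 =25 /9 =2.78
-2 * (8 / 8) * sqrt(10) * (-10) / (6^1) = 10.54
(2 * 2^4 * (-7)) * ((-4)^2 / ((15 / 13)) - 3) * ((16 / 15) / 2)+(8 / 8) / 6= -584117 / 450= -1298.04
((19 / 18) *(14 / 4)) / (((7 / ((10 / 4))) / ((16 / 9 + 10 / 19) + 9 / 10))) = 5479 / 1296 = 4.23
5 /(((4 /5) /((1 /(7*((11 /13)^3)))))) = 54925 /37268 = 1.47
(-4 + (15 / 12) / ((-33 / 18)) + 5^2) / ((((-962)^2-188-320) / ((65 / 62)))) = 9685 / 420537568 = 0.00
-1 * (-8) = 8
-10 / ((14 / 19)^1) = -95 / 7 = -13.57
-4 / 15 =-0.27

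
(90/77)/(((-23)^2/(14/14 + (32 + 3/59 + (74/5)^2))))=6693012/12016235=0.56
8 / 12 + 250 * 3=2252 / 3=750.67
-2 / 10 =-1 / 5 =-0.20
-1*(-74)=74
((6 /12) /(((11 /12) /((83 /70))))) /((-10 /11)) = -249 /350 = -0.71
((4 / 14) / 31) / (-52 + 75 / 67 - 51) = -67 / 740621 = -0.00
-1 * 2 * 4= -8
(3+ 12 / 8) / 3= 3 / 2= 1.50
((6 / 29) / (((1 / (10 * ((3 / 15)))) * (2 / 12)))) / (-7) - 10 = -10.35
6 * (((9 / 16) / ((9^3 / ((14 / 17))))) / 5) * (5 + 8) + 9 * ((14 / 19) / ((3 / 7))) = 2700649 / 174420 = 15.48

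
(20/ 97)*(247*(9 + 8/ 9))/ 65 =6764/ 873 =7.75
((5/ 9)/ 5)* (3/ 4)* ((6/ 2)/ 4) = 1/ 16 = 0.06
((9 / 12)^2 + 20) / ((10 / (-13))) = -4277 / 160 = -26.73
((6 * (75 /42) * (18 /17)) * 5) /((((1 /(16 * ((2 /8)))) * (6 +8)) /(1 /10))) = 1.62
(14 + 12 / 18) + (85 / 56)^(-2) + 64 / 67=23316836 / 1452225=16.06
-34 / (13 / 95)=-3230 / 13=-248.46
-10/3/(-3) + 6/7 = 124/63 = 1.97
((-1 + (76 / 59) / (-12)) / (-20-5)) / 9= 0.00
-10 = -10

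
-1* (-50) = 50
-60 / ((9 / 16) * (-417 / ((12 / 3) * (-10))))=-12800 / 1251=-10.23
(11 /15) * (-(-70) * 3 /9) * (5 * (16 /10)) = 1232 /9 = 136.89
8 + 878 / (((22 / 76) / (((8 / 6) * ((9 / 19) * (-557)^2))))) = 594324274.18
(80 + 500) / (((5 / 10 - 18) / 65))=-15080 / 7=-2154.29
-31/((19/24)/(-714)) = 531216/19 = 27958.74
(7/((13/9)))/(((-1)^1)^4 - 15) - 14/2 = -191/26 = -7.35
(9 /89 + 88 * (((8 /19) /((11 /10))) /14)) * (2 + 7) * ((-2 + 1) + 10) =203.08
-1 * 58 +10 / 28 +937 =12311 / 14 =879.36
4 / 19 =0.21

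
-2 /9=-0.22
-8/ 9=-0.89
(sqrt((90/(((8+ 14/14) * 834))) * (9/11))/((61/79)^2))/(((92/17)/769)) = 81588593 * sqrt(22935)/523425628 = 23.61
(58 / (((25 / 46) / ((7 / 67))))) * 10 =37352 / 335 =111.50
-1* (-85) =85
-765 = -765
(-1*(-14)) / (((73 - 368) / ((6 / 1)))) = -84 / 295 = -0.28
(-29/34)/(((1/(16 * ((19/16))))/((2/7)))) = -4.63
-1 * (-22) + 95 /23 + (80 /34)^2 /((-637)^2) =70477648641 /2697146543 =26.13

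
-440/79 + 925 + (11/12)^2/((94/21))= 919.62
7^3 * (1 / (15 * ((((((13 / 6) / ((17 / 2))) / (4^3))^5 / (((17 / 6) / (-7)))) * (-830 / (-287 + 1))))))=-188588815106319581184 / 59264075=-3182177653263.29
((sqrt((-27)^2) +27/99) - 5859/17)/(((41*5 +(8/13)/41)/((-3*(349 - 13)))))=31886081136/20434051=1560.44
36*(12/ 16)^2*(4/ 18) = 9/ 2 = 4.50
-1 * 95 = -95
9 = 9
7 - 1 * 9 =-2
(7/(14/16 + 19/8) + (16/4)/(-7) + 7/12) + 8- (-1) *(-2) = 8917/1092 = 8.17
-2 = -2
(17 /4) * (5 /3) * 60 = 425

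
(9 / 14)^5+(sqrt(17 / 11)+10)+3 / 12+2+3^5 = sqrt(187) / 11+137338625 / 537824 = 256.60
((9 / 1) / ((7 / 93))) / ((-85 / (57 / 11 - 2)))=-837 / 187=-4.48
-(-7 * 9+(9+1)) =53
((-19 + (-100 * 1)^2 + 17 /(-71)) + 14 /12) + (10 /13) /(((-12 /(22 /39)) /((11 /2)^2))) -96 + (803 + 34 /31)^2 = 272506499706721 /415117404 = 656456.46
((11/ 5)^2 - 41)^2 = 817216/ 625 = 1307.55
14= 14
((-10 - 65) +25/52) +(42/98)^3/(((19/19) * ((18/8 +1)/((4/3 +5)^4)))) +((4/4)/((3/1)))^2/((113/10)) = -644680661/18139212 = -35.54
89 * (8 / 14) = 356 / 7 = 50.86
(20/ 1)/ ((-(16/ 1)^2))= -5/ 64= -0.08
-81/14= -5.79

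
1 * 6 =6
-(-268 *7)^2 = -3519376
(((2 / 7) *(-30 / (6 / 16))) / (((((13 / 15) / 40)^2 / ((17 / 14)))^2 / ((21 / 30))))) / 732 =-12484800000000 / 85368829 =-146245.42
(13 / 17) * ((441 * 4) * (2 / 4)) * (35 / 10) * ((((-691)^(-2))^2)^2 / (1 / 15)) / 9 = 66885 / 883635795163673427985457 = 0.00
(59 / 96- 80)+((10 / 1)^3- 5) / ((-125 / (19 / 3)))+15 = -91839 / 800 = -114.80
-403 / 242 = -1.67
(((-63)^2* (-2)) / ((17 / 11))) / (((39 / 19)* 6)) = -417.05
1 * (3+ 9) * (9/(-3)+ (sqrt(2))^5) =-36+ 48 * sqrt(2) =31.88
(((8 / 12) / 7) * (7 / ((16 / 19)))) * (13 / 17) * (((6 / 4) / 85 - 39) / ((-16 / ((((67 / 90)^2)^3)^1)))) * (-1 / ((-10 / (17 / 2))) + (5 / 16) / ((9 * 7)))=0.21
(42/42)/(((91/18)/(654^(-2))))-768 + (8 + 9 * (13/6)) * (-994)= -60768297225/2162342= -28103.00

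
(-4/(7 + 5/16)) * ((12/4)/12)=-16/117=-0.14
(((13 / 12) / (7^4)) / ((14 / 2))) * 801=3471 / 67228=0.05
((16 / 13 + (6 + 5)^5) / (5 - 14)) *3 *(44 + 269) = -16803116.08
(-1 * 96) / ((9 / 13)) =-416 / 3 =-138.67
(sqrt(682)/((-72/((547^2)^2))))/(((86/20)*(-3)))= 447630128405*sqrt(682)/4644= 2517209058.43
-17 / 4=-4.25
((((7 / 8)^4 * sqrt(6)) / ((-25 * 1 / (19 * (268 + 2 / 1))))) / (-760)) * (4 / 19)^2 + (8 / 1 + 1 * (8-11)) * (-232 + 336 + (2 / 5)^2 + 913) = 5085.82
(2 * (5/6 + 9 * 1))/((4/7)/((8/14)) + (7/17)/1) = 1003/72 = 13.93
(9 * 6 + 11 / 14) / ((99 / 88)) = 3068 / 63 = 48.70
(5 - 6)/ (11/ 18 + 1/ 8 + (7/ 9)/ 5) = -120/ 107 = -1.12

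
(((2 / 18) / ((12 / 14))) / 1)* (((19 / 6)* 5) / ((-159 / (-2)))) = 665 / 25758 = 0.03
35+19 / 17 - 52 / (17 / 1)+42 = 75.06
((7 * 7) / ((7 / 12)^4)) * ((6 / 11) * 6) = 746496 / 539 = 1384.96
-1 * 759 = -759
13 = 13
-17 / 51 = -1 / 3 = -0.33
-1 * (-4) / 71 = 4 / 71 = 0.06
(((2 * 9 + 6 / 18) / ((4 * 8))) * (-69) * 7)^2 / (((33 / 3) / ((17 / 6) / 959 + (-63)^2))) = 23256142807975 / 841728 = 27629047.40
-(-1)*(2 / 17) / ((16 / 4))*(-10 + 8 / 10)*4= -92 / 85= -1.08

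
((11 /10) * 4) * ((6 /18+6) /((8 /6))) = 209 /10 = 20.90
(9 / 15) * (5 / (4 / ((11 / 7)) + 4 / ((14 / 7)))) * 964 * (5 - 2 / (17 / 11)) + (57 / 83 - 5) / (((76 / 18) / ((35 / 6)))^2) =2349.60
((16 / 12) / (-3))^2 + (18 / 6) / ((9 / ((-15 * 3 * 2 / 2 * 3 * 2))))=-89.80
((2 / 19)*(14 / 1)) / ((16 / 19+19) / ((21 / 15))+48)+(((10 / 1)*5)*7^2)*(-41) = -830620854 / 8269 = -100449.98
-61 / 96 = -0.64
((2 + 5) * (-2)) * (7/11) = -98/11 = -8.91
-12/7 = -1.71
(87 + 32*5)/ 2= 247/ 2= 123.50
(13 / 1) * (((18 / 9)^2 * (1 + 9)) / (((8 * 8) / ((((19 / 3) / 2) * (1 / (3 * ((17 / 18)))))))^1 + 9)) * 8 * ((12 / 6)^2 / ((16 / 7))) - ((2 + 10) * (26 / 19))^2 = -72622576 / 454499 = -159.79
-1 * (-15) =15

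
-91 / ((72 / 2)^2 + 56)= -7 / 104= -0.07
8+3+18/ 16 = 97/ 8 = 12.12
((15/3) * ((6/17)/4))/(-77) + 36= 94233/2618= 35.99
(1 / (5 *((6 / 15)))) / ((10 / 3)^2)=0.04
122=122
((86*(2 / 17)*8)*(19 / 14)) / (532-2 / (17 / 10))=0.21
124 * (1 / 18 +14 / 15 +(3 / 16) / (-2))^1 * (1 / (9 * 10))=39959 / 32400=1.23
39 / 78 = 1 / 2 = 0.50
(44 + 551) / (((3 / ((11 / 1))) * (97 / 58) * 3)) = 379610 / 873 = 434.83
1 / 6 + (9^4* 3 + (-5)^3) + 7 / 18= 176027 / 9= 19558.56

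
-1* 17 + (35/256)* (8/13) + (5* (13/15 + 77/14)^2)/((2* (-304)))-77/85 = -439103369/24186240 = -18.16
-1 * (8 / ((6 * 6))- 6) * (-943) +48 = -48604 / 9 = -5400.44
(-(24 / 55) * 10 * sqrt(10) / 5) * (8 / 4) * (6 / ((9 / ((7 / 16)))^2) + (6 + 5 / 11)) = -49183 * sqrt(10) / 4356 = -35.70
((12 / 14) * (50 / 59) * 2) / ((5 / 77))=1320 / 59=22.37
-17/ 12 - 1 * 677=-8141/ 12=-678.42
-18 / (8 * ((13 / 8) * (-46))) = 9 / 299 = 0.03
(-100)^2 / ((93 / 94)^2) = 88360000 / 8649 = 10216.21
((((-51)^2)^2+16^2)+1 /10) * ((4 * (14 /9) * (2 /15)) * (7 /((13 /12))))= 106082367328 /2925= 36267476.01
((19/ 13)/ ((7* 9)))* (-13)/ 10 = -19/ 630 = -0.03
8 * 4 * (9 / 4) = 72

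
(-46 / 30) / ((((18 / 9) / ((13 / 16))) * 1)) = -299 / 480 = -0.62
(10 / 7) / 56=5 / 196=0.03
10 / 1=10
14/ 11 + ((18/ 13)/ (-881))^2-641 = -923051794169/ 1442883299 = -639.73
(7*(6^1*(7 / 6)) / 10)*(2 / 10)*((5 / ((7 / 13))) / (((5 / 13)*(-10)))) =-1183 / 500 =-2.37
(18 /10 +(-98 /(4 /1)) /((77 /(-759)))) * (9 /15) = 7299 /50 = 145.98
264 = 264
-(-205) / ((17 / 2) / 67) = 27470 / 17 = 1615.88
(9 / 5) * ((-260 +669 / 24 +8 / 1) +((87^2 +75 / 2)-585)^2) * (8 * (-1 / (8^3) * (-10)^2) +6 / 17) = -107338945.65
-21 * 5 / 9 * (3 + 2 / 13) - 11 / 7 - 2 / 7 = -10552 / 273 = -38.65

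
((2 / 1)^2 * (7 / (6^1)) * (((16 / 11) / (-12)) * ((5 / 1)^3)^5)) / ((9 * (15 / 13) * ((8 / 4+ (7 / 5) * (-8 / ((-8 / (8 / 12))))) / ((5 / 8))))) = -13885498046875 / 39204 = -354185747.55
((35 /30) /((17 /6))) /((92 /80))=140 /391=0.36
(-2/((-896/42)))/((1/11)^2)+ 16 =875/32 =27.34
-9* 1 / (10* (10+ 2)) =-3 / 40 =-0.08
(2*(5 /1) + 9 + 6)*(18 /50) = 9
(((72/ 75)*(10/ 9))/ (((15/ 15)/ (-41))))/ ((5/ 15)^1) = -656/ 5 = -131.20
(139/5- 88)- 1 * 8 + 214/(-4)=-1217/10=-121.70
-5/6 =-0.83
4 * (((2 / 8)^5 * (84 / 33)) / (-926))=-7 / 651904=-0.00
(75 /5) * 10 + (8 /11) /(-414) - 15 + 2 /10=1539232 /11385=135.20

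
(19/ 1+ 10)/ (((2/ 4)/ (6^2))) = 2088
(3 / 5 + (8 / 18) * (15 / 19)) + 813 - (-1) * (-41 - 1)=220006 / 285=771.95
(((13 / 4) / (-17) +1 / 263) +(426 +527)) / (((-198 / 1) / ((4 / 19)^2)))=-34080202 / 159789069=-0.21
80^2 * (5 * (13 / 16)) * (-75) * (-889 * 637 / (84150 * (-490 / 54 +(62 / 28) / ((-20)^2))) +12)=-6370970229000000 / 256407481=-24847052.84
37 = 37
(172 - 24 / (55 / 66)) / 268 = 179 / 335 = 0.53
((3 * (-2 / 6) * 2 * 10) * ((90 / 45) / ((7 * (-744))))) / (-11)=-5 / 7161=-0.00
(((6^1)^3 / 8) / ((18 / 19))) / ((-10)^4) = 57 / 20000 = 0.00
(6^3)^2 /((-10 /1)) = -23328 /5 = -4665.60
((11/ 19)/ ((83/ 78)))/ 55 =78/ 7885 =0.01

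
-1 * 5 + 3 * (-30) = -95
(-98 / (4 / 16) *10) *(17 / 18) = -3702.22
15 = 15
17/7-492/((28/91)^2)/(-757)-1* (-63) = 1532333/21196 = 72.29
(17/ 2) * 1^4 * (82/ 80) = 8.71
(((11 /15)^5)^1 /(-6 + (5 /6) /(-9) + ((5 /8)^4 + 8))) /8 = 82458112 /6407409375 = 0.01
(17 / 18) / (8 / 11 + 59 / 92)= 8602 / 12465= 0.69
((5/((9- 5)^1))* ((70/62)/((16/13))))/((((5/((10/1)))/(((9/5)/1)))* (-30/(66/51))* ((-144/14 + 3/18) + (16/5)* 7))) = -315315/21746128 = -0.01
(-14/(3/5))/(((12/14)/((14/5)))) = -686/9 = -76.22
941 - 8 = 933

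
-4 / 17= -0.24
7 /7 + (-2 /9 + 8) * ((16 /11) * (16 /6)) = 9257 /297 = 31.17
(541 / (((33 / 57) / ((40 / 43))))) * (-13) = -5345080 / 473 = -11300.38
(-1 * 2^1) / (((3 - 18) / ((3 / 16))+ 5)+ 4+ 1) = 1 / 35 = 0.03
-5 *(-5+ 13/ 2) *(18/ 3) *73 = -3285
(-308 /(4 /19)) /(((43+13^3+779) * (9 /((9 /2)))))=-1463 /6038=-0.24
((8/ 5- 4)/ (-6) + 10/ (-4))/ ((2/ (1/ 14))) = -3/ 40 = -0.08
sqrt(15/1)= sqrt(15)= 3.87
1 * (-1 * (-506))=506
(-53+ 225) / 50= 86 / 25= 3.44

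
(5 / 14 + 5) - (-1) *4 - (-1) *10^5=1400131 / 14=100009.36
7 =7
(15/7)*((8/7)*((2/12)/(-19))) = -20/931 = -0.02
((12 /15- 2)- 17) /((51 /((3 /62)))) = -91 /5270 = -0.02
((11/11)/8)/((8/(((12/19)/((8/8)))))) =3/304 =0.01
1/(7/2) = 0.29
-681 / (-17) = 681 / 17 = 40.06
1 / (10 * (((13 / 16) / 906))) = 7248 / 65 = 111.51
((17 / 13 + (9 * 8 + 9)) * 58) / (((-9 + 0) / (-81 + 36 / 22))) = 42096.64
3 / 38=0.08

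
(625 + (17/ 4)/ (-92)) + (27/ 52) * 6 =628.07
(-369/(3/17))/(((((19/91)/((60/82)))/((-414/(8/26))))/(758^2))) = 5665018540329.47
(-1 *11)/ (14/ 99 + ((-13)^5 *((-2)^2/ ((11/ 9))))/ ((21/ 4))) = 7623/ 160398478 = 0.00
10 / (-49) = -10 / 49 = -0.20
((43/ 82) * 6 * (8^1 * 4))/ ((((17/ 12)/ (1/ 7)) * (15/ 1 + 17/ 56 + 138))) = 396288/ 5983745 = 0.07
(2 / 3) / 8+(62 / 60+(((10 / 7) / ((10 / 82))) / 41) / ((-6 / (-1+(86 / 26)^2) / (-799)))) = 3846523 / 10140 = 379.34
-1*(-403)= 403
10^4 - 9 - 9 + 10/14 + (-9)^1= 69816/7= 9973.71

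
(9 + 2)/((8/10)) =55/4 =13.75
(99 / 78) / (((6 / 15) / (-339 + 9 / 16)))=-893475 / 832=-1073.89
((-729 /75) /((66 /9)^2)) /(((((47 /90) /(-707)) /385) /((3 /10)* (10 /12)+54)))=21138223239 /4136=5110788.98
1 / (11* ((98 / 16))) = 8 / 539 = 0.01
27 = 27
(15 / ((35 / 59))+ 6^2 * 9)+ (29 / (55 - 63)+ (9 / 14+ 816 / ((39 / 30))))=709069 / 728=974.00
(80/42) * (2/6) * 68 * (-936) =-282880/7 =-40411.43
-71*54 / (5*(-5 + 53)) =-639 / 40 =-15.98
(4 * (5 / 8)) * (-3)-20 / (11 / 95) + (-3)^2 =-3767 / 22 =-171.23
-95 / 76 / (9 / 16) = -20 / 9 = -2.22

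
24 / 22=12 / 11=1.09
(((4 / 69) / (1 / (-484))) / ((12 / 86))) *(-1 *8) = 332992 / 207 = 1608.66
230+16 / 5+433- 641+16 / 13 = 1718 / 65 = 26.43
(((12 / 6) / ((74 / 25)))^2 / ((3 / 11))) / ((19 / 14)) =96250 / 78033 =1.23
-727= -727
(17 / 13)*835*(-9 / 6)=-42585 / 26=-1637.88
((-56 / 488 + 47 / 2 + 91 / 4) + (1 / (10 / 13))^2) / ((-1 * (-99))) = 0.48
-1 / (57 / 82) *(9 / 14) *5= -615 / 133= -4.62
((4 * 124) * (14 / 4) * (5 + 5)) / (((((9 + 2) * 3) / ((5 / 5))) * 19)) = 17360 / 627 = 27.69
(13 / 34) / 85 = 13 / 2890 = 0.00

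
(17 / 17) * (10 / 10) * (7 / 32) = 7 / 32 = 0.22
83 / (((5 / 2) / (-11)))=-1826 / 5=-365.20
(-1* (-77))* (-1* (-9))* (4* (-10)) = -27720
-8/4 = -2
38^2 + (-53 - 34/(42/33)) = 9550/7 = 1364.29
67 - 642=-575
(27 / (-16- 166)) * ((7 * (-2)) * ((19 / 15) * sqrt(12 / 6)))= 171 * sqrt(2) / 65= 3.72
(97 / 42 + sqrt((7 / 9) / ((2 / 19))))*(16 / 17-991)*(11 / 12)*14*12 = -1295987*sqrt(266) / 51-17958677 / 51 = -766580.10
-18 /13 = -1.38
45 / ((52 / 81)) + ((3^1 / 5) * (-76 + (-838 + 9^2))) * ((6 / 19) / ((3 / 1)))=86379 / 4940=17.49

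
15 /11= 1.36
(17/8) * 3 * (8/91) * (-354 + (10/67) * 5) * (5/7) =-6035340/42679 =-141.41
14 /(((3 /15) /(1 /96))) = 35 /48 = 0.73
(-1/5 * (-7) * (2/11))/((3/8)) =112/165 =0.68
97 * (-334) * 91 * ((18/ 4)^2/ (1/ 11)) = -1313431119/ 2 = -656715559.50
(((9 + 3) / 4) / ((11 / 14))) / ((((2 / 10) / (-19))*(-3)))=1330 / 11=120.91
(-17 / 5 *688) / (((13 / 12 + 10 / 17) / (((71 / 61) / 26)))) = -84702432 / 1352065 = -62.65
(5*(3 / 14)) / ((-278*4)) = -15 / 15568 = -0.00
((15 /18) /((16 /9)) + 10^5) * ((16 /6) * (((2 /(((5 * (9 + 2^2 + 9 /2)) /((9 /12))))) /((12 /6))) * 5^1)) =91429 /8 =11428.62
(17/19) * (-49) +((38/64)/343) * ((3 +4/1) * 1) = -1305783/29792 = -43.83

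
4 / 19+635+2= 12107 / 19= 637.21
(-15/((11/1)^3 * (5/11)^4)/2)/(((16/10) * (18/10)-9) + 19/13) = 429/15140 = 0.03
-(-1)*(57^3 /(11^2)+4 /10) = 926207 /605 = 1530.92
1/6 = 0.17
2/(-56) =-1/28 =-0.04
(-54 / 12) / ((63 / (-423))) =423 / 14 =30.21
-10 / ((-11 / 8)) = 80 / 11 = 7.27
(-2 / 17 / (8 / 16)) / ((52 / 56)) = -56 / 221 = -0.25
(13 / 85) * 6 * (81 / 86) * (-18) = -56862 / 3655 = -15.56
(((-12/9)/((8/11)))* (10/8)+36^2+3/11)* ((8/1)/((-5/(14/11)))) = -4782554/1815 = -2635.02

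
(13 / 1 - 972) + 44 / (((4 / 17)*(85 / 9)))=-4696 / 5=-939.20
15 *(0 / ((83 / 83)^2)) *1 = 0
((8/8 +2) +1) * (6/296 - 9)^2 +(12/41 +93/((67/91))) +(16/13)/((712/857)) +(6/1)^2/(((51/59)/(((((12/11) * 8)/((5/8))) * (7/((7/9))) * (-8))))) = -674036008082089187/16272979176740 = -41420.57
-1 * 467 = -467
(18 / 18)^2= 1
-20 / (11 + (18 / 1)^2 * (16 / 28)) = -140 / 1373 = -0.10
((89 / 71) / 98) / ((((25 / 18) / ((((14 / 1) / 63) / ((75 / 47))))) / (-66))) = -184052 / 2174375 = -0.08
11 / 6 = 1.83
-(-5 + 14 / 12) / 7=23 / 42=0.55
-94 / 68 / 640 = -47 / 21760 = -0.00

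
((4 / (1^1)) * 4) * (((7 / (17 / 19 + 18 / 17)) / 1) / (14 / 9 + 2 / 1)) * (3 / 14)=8721 / 2524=3.46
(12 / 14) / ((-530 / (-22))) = 66 / 1855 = 0.04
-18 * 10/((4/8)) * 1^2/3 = -120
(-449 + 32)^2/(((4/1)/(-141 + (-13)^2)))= 1217223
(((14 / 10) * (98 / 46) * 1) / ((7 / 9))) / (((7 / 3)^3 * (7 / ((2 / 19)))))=486 / 107065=0.00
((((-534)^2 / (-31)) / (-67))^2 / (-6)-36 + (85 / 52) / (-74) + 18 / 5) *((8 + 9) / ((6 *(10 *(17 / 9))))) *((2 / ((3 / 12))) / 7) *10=-5441.06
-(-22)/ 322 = 11/ 161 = 0.07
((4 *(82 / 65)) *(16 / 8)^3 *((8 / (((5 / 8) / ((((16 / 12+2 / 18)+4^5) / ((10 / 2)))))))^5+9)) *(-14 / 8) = -25394029919104969436953218043184 / 2883251953125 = -8807426590514145439.70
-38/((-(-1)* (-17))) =38/17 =2.24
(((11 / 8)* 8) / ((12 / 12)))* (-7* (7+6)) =-1001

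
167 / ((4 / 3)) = 501 / 4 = 125.25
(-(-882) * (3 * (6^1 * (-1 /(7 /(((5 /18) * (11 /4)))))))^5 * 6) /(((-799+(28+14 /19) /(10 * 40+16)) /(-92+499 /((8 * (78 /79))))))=-12383924040675 /2217942272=-5583.52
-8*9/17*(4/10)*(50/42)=-240/119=-2.02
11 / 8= 1.38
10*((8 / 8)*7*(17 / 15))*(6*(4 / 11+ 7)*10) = 385560 / 11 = 35050.91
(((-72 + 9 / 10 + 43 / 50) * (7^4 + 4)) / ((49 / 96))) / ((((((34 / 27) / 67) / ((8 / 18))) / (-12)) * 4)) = 97788577536 / 4165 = 23478650.07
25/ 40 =5/ 8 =0.62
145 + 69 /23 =148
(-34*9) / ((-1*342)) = 17 / 19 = 0.89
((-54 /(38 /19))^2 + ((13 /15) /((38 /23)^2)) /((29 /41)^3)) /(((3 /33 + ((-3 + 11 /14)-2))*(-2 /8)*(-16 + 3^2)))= -101.15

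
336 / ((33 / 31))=3472 / 11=315.64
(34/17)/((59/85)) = 170/59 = 2.88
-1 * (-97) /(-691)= -97 /691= -0.14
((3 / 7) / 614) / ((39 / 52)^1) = 2 / 2149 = 0.00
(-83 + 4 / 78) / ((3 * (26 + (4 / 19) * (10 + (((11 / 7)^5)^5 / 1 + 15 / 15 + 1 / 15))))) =-412143913538228013140511275 / 253954402808659416829638300342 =-0.00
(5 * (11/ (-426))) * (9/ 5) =-33/ 142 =-0.23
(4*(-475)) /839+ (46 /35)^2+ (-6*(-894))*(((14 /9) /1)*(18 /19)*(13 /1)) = 2006716085056 /19527725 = 102762.41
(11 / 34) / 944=11 / 32096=0.00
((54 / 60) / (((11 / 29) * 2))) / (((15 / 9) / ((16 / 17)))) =3132 / 4675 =0.67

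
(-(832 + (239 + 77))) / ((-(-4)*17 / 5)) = -1435 / 17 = -84.41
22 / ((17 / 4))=88 / 17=5.18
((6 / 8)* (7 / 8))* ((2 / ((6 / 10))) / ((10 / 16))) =7 / 2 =3.50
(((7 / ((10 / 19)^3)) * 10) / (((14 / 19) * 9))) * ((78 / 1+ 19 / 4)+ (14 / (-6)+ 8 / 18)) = 379364431 / 64800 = 5854.39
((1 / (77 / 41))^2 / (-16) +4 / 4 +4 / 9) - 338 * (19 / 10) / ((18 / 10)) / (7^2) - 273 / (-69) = -4141047 / 2181872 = -1.90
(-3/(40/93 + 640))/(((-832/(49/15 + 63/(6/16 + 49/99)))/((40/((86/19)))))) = 1382149167/367033496960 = 0.00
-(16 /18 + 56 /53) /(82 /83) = -38512 /19557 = -1.97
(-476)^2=226576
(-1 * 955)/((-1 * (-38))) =-955/38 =-25.13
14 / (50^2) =7 / 1250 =0.01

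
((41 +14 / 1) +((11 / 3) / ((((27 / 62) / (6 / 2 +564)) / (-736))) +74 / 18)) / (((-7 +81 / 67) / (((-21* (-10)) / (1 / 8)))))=296618524720 / 291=1019307645.09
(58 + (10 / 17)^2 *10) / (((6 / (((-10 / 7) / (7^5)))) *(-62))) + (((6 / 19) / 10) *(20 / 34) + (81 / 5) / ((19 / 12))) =10.25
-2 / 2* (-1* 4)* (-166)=-664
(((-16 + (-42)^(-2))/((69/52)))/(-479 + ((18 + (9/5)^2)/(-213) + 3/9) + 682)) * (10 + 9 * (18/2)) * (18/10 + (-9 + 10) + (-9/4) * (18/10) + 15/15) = 8466194425/6272541324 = 1.35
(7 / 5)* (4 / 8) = 7 / 10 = 0.70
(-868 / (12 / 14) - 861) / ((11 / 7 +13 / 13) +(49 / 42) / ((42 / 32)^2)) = -576.75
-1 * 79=-79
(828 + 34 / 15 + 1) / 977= 12469 / 14655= 0.85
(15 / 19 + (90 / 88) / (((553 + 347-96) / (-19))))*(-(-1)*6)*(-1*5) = -2571975 / 112024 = -22.96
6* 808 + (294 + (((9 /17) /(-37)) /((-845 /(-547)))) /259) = 707846660967 /137659795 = 5142.00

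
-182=-182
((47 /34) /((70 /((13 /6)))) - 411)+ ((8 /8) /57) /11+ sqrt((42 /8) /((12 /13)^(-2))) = -408835087 /994840+ 6 *sqrt(21) /13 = -408.84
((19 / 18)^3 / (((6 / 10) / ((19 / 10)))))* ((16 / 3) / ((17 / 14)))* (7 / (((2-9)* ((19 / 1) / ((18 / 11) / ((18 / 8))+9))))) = -10274782 / 1226907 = -8.37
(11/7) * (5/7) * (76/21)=4180/1029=4.06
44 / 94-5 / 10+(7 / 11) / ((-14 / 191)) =-4505 / 517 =-8.71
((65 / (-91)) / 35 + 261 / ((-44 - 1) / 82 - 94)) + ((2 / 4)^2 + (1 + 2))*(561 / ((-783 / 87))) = -205.36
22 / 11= 2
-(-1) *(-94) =-94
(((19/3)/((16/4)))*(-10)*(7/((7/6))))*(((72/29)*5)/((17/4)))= -277.48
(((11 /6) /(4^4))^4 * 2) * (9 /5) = 14641 /1546188226560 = 0.00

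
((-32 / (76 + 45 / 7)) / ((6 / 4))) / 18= -0.01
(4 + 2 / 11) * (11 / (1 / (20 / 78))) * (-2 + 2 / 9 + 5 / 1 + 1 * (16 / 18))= 17020 / 351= 48.49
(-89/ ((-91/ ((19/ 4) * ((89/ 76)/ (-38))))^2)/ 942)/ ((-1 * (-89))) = -7921/ 2883638704128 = -0.00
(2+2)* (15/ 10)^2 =9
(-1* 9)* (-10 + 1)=81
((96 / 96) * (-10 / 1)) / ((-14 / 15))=75 / 7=10.71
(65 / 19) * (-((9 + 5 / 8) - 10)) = 195 / 152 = 1.28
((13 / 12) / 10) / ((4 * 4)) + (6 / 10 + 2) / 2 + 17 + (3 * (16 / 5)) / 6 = 38221 / 1920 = 19.91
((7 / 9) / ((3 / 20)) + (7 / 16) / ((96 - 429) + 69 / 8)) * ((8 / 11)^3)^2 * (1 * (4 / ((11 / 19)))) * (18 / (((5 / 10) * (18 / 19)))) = 91657555935232 / 455122878705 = 201.39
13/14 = 0.93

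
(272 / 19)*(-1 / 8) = -34 / 19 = -1.79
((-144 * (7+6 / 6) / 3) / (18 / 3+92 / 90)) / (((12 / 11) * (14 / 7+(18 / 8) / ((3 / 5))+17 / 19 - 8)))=300960 / 8137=36.99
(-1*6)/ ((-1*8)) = 0.75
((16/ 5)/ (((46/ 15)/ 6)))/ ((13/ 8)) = 1152/ 299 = 3.85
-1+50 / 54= -2 / 27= -0.07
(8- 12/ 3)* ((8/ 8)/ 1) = 4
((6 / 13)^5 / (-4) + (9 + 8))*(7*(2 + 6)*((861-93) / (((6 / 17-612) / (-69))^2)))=10372290610450944 / 1115100182677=9301.67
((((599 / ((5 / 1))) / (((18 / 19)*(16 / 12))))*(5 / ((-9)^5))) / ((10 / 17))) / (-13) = 193477 / 184232880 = 0.00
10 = 10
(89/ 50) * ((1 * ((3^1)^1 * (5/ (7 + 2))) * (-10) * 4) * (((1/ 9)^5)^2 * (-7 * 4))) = 9968/ 10460353203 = 0.00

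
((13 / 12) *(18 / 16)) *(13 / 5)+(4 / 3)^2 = 7123 / 1440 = 4.95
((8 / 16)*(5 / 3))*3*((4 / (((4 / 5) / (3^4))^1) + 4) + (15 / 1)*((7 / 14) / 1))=4165 / 4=1041.25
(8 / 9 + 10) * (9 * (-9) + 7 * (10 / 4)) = -6223 / 9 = -691.44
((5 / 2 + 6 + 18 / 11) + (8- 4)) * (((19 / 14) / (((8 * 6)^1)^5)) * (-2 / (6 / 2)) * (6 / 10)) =-5909 / 196199055360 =-0.00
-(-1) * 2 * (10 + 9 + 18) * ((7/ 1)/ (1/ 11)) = 5698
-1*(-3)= 3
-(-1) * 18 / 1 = 18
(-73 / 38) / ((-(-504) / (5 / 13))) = -365 / 248976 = -0.00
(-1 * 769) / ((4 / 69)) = -53061 / 4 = -13265.25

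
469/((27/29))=13601/27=503.74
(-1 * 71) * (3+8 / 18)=-2201 / 9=-244.56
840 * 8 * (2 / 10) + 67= 1411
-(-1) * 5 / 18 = 5 / 18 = 0.28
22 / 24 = 11 / 12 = 0.92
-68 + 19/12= -797/12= -66.42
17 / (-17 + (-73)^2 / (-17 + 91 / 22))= -4811 / 122049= -0.04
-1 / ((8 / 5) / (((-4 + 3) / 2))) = 5 / 16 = 0.31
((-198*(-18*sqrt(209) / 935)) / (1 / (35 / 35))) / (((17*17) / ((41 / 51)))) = 4428*sqrt(209) / 417605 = 0.15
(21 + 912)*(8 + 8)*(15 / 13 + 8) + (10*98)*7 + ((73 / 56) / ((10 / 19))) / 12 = 12536930671 / 87360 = 143508.82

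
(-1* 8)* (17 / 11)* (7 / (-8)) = 119 / 11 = 10.82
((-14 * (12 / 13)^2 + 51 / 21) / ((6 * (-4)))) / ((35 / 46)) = 0.52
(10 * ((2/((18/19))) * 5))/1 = 950/9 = 105.56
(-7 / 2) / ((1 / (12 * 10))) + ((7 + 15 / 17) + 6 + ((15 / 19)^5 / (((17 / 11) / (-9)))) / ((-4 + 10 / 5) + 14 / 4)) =-17145106246 / 42093683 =-407.31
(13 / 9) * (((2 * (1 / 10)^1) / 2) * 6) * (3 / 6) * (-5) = -13 / 6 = -2.17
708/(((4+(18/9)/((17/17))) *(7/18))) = 2124/7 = 303.43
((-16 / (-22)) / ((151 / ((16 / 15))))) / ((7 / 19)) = 0.01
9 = 9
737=737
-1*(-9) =9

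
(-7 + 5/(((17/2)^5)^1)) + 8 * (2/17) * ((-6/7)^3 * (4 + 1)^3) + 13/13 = -39003082826/487010951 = -80.09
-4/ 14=-2/ 7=-0.29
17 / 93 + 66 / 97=7787 / 9021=0.86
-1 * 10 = -10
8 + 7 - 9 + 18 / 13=96 / 13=7.38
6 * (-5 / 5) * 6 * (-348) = 12528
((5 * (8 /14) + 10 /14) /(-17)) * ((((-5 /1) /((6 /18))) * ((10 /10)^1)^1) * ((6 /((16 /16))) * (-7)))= -2250 /17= -132.35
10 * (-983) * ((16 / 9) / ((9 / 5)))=-786400 / 81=-9708.64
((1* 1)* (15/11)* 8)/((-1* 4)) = -30/11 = -2.73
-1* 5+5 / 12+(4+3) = 29 / 12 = 2.42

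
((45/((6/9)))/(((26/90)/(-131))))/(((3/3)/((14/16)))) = -5570775/208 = -26782.57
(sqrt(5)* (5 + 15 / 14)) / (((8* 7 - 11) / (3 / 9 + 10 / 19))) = 119* sqrt(5) / 1026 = 0.26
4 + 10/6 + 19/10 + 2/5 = 239/30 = 7.97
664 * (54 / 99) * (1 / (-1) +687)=2733024 / 11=248456.73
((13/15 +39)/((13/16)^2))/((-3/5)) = -11776/117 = -100.65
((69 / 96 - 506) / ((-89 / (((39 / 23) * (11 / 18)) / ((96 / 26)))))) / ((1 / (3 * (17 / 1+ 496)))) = 223475967 / 91136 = 2452.12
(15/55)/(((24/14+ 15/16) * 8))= 14/1089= 0.01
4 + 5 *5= 29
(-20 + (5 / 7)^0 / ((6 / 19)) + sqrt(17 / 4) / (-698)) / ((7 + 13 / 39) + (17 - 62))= 3 * sqrt(17) / 157748 + 101 / 226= 0.45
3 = 3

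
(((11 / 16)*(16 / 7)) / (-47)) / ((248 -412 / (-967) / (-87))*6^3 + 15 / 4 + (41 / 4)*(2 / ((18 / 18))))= -1233892 / 1977760868419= -0.00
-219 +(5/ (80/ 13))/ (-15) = -52573/ 240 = -219.05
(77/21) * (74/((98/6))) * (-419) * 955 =-325718030/49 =-6647306.73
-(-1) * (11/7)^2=121/49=2.47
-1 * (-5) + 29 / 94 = 499 / 94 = 5.31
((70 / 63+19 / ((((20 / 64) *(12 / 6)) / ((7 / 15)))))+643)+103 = 171292 / 225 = 761.30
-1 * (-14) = 14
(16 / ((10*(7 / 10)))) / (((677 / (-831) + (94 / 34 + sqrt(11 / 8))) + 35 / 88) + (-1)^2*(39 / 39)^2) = 0.51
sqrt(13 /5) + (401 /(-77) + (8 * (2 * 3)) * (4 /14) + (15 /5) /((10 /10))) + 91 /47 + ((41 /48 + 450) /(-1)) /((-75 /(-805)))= -12574296139 /2605680 + sqrt(65) /5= -4824.11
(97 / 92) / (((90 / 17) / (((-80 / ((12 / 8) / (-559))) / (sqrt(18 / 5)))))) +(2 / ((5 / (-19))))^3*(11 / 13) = -603592 / 1625 +1843582*sqrt(10) / 1863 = 2757.88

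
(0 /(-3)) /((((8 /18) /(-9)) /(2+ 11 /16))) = 0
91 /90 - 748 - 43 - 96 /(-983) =-69881677 /88470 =-789.89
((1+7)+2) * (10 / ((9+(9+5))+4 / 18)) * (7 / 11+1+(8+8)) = 174600 / 2299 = 75.95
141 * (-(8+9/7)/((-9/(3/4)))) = 3055/28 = 109.11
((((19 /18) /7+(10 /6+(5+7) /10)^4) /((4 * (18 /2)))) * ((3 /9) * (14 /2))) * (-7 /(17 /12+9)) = -335790623 /113906250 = -2.95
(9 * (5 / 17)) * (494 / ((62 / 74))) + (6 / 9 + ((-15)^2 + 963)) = 4346812 / 1581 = 2749.41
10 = 10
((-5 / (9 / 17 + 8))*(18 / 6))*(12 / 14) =-306 / 203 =-1.51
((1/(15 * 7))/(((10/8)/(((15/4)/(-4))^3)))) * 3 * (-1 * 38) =2565/3584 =0.72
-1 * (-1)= 1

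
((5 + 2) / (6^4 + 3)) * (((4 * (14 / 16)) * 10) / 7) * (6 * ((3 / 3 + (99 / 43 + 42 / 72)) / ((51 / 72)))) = 280700 / 316523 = 0.89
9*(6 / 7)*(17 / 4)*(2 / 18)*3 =153 / 14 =10.93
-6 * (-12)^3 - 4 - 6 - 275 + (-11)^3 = 8752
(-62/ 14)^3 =-29791/ 343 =-86.85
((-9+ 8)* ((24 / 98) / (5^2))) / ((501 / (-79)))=316 / 204575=0.00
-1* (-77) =77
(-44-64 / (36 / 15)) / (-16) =53 / 12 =4.42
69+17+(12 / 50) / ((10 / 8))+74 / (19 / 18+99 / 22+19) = 2464304 / 27625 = 89.21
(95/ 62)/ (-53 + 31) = -0.07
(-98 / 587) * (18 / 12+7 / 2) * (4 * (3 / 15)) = -392 / 587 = -0.67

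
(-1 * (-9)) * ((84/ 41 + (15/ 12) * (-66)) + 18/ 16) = -713.94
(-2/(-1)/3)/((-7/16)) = -32/21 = -1.52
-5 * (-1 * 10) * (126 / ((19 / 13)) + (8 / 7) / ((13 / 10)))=7528900 / 1729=4354.48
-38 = -38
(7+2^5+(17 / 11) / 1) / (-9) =-4.51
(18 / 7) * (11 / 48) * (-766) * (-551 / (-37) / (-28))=6964089 / 29008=240.07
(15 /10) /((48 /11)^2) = 121 /1536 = 0.08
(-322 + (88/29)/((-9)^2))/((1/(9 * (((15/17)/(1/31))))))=-117224950/1479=-79259.60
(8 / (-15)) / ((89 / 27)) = -72 / 445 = -0.16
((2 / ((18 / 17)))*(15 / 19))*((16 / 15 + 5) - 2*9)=-3043 / 171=-17.80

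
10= 10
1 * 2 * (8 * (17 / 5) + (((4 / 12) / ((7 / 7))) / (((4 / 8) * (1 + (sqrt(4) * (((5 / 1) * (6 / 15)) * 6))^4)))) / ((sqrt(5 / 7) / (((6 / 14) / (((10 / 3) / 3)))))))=18 * sqrt(35) / 58060975 + 272 / 5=54.40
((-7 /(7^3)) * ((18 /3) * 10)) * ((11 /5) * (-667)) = 1796.82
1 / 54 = 0.02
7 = 7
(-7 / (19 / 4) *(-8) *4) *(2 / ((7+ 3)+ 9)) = 1792 / 361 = 4.96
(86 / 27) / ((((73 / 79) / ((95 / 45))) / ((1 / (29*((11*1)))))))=0.02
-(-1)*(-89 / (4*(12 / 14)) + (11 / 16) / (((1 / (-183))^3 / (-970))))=24521608453 / 6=4086934742.17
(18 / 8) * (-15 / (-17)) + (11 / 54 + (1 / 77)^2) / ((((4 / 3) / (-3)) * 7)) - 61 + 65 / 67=-58.11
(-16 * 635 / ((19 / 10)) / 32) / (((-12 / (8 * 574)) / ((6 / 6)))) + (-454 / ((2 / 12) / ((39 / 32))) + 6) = 27648073 / 456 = 60631.74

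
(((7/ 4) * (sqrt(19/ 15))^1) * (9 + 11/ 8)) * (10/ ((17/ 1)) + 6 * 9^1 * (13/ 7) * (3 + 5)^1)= 3964993 * sqrt(285)/ 4080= 16406.07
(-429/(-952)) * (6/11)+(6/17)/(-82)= 0.24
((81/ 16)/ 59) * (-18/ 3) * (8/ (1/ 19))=-4617/ 59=-78.25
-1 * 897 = -897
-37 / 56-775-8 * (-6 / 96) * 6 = -43269 / 56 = -772.66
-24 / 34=-12 / 17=-0.71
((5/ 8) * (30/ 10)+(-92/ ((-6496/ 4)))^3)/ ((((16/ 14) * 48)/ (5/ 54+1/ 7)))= 2792231977/ 346930988544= 0.01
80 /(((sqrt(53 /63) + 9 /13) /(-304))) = 89631360 /1927 - 6165120 *sqrt(371) /1927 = -15110.14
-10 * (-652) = 6520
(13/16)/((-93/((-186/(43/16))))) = 26/43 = 0.60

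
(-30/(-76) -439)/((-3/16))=133336/57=2339.23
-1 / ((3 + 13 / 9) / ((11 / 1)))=-99 / 40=-2.48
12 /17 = 0.71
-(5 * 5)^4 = -390625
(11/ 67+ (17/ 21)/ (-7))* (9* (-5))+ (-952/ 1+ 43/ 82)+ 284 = -180276379/ 269206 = -669.66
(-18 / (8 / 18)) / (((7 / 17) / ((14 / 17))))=-81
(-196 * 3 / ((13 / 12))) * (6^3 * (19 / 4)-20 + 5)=-548739.69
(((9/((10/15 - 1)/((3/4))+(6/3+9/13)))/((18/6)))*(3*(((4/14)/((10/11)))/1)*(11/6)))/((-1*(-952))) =42471/17526320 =0.00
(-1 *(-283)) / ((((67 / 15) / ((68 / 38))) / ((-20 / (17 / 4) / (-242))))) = 339600 / 154033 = 2.20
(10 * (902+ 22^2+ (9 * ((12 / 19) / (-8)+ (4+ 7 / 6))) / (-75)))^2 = 69286874176 / 361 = 191930399.38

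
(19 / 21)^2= 361 / 441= 0.82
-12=-12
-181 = -181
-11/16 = -0.69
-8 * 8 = -64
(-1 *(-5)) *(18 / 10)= 9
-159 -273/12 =-727/4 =-181.75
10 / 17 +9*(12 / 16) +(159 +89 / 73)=831755 / 4964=167.56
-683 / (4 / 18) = -6147 / 2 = -3073.50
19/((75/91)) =1729/75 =23.05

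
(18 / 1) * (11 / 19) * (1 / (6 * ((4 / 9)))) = 297 / 76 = 3.91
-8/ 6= -4/ 3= -1.33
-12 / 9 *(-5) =20 / 3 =6.67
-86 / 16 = -43 / 8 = -5.38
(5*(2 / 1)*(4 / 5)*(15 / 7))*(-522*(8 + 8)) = -1002240 / 7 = -143177.14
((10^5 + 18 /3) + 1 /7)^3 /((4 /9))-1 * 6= 3087568924946807331 /1372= 2250414668328576.77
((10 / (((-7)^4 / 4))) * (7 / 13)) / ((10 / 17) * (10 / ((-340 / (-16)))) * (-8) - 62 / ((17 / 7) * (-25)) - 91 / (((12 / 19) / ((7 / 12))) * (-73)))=-3037968000 / 14225498651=-0.21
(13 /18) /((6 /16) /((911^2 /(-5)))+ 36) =3319684 /165473469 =0.02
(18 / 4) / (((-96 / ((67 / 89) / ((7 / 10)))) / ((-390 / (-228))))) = -65325 / 757568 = -0.09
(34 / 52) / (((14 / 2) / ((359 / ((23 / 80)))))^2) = 20806.20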